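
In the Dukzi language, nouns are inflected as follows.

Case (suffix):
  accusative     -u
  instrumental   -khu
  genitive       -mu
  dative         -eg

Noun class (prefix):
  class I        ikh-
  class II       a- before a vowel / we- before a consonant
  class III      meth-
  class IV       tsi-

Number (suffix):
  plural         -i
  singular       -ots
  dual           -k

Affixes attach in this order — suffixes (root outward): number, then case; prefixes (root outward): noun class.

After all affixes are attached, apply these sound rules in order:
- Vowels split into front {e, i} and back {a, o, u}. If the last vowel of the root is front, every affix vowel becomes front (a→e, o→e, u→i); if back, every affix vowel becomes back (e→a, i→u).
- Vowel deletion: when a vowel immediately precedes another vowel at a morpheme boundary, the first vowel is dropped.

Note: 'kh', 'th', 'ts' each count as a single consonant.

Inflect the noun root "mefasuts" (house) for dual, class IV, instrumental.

tsumefasutskkhu

Attach number dual -k → mefasutsk.
Attach case instrumental -khu → mefasutskkhu.
Attach noun class class IV tsi- → tsimefasutskkhu.
Apply vowel harmony: tsimefasutskkhu → tsumefasutskkhu.
Vowel deletion: no change.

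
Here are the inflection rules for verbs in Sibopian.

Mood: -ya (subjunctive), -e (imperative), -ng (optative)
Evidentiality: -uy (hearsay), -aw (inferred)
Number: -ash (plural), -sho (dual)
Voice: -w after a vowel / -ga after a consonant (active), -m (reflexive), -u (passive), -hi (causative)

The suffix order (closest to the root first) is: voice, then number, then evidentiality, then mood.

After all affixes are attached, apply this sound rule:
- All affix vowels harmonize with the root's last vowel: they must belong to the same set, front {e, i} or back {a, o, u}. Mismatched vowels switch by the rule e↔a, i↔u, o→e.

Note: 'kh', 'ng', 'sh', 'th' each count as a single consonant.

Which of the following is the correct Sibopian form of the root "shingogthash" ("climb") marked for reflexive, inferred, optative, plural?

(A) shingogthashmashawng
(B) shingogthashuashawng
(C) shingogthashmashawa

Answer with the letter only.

A

Attach voice reflexive -m → shingogthashm.
Attach number plural -ash → shingogthashmash.
Attach evidentiality inferred -aw → shingogthashmashaw.
Attach mood optative -ng → shingogthashmashawng.
Vowel harmony: no change.
So the correct form is shingogthashmashawng, option (A).
(B) shingogthashuashawng is wrong: it uses passive instead of reflexive for voice.
(C) shingogthashmashawa is wrong: it uses imperative instead of optative for mood.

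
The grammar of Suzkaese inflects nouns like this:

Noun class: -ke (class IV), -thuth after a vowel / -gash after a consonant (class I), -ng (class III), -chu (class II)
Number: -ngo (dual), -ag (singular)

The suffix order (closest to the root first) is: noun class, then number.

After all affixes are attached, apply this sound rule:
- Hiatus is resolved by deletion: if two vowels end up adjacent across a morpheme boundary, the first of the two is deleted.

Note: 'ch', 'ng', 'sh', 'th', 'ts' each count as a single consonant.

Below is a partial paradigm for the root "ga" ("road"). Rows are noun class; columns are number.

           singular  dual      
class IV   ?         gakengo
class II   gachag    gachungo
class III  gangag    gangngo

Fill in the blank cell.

gakag

Attach noun class class IV -ke → gake.
Attach number singular -ag → gakeag.
Apply vowel deletion: gakeag → gakag.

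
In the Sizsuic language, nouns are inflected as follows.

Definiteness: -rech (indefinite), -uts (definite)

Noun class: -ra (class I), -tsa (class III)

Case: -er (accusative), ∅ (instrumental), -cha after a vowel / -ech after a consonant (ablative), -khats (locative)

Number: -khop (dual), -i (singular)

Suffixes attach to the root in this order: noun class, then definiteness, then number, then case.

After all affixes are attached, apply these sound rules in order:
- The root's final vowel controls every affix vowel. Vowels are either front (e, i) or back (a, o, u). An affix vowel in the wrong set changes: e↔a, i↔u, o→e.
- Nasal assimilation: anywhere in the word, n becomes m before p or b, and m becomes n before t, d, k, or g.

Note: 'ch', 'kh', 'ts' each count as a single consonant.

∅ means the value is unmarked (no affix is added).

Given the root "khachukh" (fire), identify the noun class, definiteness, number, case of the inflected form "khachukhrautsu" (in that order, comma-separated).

Segment: khachukh-ra-uts-i.
noun class: -ra → class I.
definiteness: -uts → definite.
number: -i → singular.
case: ∅ → instrumental.

class I, definite, singular, instrumental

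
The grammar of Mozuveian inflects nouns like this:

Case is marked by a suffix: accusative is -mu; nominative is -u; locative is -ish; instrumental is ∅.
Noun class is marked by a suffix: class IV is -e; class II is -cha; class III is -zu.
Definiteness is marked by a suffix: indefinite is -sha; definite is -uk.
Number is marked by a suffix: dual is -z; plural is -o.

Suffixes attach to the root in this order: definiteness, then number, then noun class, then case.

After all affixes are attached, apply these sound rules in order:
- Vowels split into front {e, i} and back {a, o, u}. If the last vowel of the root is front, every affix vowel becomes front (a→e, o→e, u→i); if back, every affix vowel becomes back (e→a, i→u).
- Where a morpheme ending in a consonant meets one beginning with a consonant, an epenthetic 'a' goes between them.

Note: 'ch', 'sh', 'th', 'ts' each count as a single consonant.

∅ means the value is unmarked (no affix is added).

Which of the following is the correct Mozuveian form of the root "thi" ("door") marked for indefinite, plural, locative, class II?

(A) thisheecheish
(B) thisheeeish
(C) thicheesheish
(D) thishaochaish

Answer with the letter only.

Attach definiteness indefinite -sha → thisha.
Attach number plural -o → thishao.
Attach noun class class II -cha → thishaocha.
Attach case locative -ish → thishaochaish.
Apply vowel harmony: thishaochaish → thisheecheish.
Epenthesis: no change.
So the correct form is thisheecheish, option (A).
(D) thishaochaish is wrong: it fails to apply the sound rule(s).
(B) thisheeeish is wrong: it uses class IV instead of class II for noun class.
(C) thicheesheish is wrong: it has the affixes in the wrong order.

A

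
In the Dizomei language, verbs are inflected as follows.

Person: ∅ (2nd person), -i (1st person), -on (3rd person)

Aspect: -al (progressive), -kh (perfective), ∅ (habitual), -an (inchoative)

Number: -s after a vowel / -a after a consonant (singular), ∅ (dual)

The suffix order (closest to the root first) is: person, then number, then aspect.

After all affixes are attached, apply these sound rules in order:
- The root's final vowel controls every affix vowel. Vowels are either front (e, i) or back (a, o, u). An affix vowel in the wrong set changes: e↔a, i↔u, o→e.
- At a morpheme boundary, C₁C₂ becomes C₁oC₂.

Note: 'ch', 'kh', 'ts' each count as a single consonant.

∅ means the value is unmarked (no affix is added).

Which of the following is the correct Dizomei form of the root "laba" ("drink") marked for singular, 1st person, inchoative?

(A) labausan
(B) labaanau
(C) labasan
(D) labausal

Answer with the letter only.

A

Attach person 1st person -i → labai.
Attach number singular -s (after vowel 'i') → labais.
Attach aspect inchoative -an → labaisan.
Apply vowel harmony: labaisan → labausan.
Epenthesis: no change.
So the correct form is labausan, option (A).
(D) labausal is wrong: it uses progressive instead of inchoative for aspect.
(C) labasan is wrong: it uses 2nd person instead of 1st person for person.
(B) labaanau is wrong: it has the affixes in the wrong order.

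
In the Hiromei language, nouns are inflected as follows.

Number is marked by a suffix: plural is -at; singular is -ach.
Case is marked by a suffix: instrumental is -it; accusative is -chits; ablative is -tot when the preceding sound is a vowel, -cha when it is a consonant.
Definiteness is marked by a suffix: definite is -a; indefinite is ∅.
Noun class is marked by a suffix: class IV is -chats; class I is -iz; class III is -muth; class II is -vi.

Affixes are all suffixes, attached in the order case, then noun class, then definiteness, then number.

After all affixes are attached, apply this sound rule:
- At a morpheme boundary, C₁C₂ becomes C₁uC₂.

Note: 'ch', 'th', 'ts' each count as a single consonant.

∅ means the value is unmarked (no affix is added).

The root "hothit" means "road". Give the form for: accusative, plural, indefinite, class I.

Attach case accusative -chits → hothitchits.
Attach noun class class I -iz → hothitchitsiz.
definiteness = indefinite: zero marking, form stays hothitchitsiz.
Attach number plural -at → hothitchitsizat.
Apply epenthesis: hothitchitsizat → hothituchitsizat.

hothituchitsizat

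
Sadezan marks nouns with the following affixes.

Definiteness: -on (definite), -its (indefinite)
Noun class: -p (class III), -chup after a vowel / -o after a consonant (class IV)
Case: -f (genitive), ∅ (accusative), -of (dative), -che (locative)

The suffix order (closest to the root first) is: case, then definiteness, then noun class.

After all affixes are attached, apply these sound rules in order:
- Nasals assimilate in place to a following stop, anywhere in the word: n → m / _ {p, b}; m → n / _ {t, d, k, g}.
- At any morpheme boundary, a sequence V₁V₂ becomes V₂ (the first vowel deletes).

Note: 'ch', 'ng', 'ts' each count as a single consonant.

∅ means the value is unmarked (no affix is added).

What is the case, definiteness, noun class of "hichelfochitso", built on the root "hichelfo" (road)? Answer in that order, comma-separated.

Segment: hichelfo-che-its-o.
case: -che → locative.
definiteness: -its → indefinite.
noun class: -chup/o → class IV.

locative, indefinite, class IV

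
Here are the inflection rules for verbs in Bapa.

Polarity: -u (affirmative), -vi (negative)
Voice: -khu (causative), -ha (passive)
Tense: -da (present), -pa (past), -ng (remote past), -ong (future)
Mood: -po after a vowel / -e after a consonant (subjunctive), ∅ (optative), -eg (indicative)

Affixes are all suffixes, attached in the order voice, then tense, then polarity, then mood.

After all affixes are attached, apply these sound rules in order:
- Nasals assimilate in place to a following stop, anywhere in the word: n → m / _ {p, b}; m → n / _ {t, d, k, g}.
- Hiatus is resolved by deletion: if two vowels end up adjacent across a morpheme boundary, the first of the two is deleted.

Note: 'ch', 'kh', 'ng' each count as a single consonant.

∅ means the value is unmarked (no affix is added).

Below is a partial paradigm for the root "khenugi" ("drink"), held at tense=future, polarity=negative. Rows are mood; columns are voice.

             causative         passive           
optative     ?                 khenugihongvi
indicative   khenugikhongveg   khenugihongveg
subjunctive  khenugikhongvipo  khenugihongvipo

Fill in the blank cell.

khenugikhongvi

Attach voice causative -khu → khenugikhu.
Attach tense future -ong → khenugikhuong.
Attach polarity negative -vi → khenugikhuongvi.
mood = optative: zero marking, form stays khenugikhuongvi.
Nasal assimilation: no change.
Apply vowel deletion: khenugikhuongvi → khenugikhongvi.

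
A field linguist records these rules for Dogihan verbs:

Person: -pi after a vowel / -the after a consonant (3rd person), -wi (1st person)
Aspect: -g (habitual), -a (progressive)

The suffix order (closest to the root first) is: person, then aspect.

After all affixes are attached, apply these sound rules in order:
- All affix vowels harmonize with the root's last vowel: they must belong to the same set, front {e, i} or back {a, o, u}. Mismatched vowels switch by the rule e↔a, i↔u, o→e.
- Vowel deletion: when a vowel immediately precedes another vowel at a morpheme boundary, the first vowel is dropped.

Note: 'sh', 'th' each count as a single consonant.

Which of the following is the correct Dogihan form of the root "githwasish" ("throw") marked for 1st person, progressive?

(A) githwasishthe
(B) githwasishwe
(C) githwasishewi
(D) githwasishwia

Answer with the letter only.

Attach person 1st person -wi → githwasishwi.
Attach aspect progressive -a → githwasishwia.
Apply vowel harmony: githwasishwia → githwasishwie.
Apply vowel deletion: githwasishwie → githwasishwe.
So the correct form is githwasishwe, option (B).
(A) githwasishthe is wrong: it uses 3rd person instead of 1st person for person.
(C) githwasishewi is wrong: it has the affixes in the wrong order.
(D) githwasishwia is wrong: it fails to apply the sound rule(s).

B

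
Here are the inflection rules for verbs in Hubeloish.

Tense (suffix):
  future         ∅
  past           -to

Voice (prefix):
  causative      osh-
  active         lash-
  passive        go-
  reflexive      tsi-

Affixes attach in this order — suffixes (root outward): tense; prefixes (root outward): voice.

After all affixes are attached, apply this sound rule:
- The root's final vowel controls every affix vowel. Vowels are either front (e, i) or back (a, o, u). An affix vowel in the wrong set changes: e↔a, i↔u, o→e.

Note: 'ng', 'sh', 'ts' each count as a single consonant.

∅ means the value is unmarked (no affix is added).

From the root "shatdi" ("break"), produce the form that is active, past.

Attach tense past -to → shatdito.
Attach voice active lash- → lashshatdito.
Apply vowel harmony: lashshatdito → leshshatdite.

leshshatdite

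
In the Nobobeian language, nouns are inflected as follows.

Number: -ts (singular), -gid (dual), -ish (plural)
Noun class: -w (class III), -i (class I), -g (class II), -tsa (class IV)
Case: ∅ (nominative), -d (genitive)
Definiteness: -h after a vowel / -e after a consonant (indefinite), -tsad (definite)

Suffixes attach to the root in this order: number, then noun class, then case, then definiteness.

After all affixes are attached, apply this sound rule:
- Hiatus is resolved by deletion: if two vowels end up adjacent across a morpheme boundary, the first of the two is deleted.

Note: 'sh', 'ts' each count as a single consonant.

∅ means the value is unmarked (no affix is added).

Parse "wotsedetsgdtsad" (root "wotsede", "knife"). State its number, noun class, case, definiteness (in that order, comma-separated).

singular, class II, genitive, definite

Segment: wotsede-ts-g-d-tsad.
number: -ts → singular.
noun class: -g → class II.
case: -d → genitive.
definiteness: -tsad → definite.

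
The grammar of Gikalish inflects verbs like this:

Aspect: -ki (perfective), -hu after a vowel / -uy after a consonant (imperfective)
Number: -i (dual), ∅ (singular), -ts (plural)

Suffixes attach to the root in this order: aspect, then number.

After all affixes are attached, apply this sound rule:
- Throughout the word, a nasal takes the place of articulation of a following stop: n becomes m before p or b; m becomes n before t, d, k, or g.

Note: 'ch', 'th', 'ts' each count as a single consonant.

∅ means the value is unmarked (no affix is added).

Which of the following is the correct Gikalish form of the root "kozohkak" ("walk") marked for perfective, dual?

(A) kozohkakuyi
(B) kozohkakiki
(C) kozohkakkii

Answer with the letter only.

C

Attach aspect perfective -ki → kozohkakki.
Attach number dual -i → kozohkakkii.
Nasal assimilation: no change.
So the correct form is kozohkakkii, option (C).
(B) kozohkakiki is wrong: it has the affixes in the wrong order.
(A) kozohkakuyi is wrong: it uses imperfective instead of perfective for aspect.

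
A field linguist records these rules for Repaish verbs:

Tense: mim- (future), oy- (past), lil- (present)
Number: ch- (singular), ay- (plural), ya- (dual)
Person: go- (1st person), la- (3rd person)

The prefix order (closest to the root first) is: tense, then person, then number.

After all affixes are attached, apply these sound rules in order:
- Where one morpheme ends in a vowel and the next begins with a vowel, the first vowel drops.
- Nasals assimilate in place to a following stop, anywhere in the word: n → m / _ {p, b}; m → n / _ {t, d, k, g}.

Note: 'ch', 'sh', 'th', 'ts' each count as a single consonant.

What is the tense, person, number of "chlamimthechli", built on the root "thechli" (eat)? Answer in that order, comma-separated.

Segment: ch-la-mim-thechli.
tense: mim- → future.
person: la- → 3rd person.
number: ch- → singular.

future, 3rd person, singular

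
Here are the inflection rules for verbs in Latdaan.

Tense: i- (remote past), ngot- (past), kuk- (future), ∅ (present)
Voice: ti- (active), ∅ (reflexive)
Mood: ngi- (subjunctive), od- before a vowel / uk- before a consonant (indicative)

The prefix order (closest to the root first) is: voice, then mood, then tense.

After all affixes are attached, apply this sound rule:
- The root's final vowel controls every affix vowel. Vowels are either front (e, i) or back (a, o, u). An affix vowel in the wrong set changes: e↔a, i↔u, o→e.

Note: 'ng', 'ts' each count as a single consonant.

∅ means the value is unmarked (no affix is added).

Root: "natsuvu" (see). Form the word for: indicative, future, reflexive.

kukuknatsuvu

voice = reflexive: zero marking, form stays natsuvu.
Attach mood indicative uk- (before consonant 'n') → uknatsuvu.
Attach tense future kuk- → kukuknatsuvu.
Vowel harmony: no change.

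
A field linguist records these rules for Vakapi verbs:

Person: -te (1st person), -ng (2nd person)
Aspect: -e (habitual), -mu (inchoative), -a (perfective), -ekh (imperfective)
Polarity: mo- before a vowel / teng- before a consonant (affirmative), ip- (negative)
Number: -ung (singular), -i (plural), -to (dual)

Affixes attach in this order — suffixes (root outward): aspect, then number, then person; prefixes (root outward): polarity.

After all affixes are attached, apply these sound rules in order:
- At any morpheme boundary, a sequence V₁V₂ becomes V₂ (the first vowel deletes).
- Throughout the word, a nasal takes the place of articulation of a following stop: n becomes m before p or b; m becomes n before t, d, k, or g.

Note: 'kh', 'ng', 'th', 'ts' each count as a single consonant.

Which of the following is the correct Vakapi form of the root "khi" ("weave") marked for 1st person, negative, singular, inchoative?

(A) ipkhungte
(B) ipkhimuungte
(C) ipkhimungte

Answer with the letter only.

C

Attach aspect inchoative -mu → khimu.
Attach number singular -ung → khimuung.
Attach polarity negative ip- → ipkhimuung.
Attach person 1st person -te → ipkhimuungte.
Apply vowel deletion: ipkhimuungte → ipkhimungte.
Nasal assimilation: no change.
So the correct form is ipkhimungte, option (C).
(A) ipkhungte is wrong: it uses perfective instead of inchoative for aspect.
(B) ipkhimuungte is wrong: it fails to apply the sound rule(s).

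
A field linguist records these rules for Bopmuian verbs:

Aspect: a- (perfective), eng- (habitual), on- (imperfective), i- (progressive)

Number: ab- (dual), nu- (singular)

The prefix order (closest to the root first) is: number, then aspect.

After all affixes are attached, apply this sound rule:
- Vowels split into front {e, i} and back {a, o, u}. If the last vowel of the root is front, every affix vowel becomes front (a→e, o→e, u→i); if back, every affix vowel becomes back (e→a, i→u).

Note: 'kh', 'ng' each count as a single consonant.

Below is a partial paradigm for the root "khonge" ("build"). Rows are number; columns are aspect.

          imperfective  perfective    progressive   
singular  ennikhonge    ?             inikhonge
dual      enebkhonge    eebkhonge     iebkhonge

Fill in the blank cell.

Attach number singular nu- → nukhonge.
Attach aspect perfective a- → anukhonge.
Apply vowel harmony: anukhonge → enikhonge.

enikhonge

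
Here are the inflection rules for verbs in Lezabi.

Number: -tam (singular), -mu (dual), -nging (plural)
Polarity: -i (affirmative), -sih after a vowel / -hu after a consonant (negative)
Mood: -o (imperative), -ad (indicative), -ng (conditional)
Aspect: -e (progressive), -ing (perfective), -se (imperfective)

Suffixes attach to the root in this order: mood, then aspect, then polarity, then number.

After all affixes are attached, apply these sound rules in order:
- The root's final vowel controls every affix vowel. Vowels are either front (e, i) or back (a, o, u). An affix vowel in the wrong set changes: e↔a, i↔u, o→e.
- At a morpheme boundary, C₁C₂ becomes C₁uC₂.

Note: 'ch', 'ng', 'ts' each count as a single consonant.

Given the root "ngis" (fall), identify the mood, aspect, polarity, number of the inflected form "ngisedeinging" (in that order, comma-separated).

Segment: ngis-ad-e-i-nging.
mood: -ad → indicative.
aspect: -e → progressive.
polarity: -i → affirmative.
number: -nging → plural.

indicative, progressive, affirmative, plural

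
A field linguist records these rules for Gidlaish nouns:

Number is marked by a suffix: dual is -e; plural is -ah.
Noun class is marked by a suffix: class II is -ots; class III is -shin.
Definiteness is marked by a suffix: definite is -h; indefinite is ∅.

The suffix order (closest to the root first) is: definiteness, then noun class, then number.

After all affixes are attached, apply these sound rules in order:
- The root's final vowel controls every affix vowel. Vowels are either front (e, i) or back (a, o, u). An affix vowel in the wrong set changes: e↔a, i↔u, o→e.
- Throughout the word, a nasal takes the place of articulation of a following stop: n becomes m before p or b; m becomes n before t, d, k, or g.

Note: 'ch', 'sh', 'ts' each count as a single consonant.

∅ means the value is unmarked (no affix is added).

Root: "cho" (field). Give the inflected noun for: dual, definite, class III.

chohshuna

Attach definiteness definite -h → choh.
Attach noun class class III -shin → chohshin.
Attach number dual -e → chohshine.
Apply vowel harmony: chohshine → chohshuna.
Nasal assimilation: no change.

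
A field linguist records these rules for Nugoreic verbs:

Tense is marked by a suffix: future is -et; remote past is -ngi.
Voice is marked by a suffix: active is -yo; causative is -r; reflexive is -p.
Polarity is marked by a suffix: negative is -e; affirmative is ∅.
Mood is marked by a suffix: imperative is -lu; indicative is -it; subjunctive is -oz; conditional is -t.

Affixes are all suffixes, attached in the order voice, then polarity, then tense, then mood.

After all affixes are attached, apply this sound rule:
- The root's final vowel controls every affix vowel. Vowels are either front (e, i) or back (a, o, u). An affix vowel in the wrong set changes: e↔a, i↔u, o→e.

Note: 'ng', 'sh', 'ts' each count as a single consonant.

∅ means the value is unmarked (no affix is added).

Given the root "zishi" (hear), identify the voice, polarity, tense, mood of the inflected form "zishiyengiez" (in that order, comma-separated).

active, affirmative, remote past, subjunctive

Segment: zishi-yo-ngi-oz.
voice: -yo → active.
polarity: ∅ → affirmative.
tense: -ngi → remote past.
mood: -oz → subjunctive.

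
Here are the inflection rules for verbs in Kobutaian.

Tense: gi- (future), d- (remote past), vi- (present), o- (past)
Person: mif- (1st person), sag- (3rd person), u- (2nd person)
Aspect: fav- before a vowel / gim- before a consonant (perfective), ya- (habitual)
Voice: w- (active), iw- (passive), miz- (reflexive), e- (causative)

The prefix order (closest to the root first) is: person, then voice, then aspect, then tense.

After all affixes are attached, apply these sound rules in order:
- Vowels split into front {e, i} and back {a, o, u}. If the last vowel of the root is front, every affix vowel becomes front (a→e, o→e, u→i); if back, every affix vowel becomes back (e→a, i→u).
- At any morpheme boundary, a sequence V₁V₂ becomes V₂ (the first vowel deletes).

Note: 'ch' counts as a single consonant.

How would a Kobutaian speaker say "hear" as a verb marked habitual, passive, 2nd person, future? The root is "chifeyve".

giyiwichifeyve

Attach person 2nd person u- → uchifeyve.
Attach voice passive iw- → iwuchifeyve.
Attach aspect habitual ya- → yaiwuchifeyve.
Attach tense future gi- → giyaiwuchifeyve.
Apply vowel harmony: giyaiwuchifeyve → giyeiwichifeyve.
Apply vowel deletion: giyeiwichifeyve → giyiwichifeyve.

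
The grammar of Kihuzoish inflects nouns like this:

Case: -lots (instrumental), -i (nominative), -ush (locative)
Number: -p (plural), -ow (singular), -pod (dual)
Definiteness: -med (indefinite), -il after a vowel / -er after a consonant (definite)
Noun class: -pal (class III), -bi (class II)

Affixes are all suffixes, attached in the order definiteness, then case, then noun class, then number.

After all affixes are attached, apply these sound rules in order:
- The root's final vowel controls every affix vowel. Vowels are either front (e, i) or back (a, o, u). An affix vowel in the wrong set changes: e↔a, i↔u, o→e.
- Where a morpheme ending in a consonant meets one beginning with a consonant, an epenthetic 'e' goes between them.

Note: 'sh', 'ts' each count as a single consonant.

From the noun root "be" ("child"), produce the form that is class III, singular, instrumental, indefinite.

bemedeletsepelew

Attach definiteness indefinite -med → bemed.
Attach case instrumental -lots → bemedlots.
Attach noun class class III -pal → bemedlotspal.
Attach number singular -ow → bemedlotspalow.
Apply vowel harmony: bemedlotspalow → bemedletspelew.
Apply epenthesis: bemedletspelew → bemedeletsepelew.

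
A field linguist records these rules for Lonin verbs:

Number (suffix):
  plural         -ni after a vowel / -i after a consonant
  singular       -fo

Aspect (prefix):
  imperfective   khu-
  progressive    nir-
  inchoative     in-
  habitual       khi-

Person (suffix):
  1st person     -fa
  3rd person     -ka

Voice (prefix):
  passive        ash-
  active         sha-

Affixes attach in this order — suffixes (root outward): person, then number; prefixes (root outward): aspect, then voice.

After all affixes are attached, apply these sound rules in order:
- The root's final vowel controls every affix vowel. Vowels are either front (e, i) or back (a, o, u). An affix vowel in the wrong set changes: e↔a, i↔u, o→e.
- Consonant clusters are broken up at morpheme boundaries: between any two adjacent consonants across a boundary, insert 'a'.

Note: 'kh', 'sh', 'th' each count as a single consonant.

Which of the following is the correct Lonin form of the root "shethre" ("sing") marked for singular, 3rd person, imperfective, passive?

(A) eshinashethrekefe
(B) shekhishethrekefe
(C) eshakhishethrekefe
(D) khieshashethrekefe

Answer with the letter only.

C

Attach aspect imperfective khu- → khushethre.
Attach person 3rd person -ka → khushethreka.
Attach voice passive ash- → ashkhushethreka.
Attach number singular -fo → ashkhushethrekafo.
Apply vowel harmony: ashkhushethrekafo → eshkhishethrekefe.
Apply epenthesis: eshkhishethrekefe → eshakhishethrekefe.
So the correct form is eshakhishethrekefe, option (C).
(B) shekhishethrekefe is wrong: it uses active instead of passive for voice.
(D) khieshashethrekefe is wrong: it has the affixes in the wrong order.
(A) eshinashethrekefe is wrong: it uses inchoative instead of imperfective for aspect.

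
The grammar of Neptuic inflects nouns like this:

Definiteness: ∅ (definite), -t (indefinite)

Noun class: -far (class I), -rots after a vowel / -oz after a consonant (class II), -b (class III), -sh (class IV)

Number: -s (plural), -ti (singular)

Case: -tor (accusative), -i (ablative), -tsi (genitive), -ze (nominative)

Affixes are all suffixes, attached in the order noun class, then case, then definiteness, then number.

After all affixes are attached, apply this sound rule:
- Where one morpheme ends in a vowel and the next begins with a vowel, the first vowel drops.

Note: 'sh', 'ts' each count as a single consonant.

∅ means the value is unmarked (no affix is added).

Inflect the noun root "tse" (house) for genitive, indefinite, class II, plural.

Attach noun class class II -rots (after vowel 'e') → tserots.
Attach case genitive -tsi → tserotstsi.
Attach definiteness indefinite -t → tserotstsit.
Attach number plural -s → tserotstsits.
Vowel deletion: no change.

tserotstsits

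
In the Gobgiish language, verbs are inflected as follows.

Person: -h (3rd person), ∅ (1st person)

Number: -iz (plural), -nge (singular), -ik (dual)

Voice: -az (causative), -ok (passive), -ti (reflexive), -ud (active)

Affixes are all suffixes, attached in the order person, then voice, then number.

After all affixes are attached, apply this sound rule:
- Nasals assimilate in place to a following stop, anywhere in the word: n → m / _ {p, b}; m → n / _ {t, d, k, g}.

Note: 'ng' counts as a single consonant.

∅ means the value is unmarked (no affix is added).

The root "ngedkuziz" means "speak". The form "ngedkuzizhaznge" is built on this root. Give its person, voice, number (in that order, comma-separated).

Segment: ngedkuziz-h-az-nge.
person: -h → 3rd person.
voice: -az → causative.
number: -nge → singular.

3rd person, causative, singular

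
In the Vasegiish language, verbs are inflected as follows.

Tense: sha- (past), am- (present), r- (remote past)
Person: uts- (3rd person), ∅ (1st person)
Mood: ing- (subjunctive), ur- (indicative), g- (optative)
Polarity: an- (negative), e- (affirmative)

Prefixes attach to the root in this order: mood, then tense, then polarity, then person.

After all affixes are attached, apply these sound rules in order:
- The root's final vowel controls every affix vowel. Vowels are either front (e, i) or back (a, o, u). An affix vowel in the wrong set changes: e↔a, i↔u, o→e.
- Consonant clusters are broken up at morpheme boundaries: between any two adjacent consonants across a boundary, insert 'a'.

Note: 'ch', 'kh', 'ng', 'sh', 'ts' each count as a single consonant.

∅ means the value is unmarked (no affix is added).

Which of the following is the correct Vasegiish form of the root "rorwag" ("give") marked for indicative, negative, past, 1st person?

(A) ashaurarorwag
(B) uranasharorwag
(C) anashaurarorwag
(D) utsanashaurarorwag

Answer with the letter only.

C

Attach mood indicative ur- → urrorwag.
Attach tense past sha- → shaurrorwag.
Attach polarity negative an- → anshaurrorwag.
person = 1st person: zero marking, form stays anshaurrorwag.
Vowel harmony: no change.
Apply epenthesis: anshaurrorwag → anashaurarorwag.
So the correct form is anashaurarorwag, option (C).
(A) ashaurarorwag is wrong: it uses affirmative instead of negative for polarity.
(D) utsanashaurarorwag is wrong: it uses 3rd person instead of 1st person for person.
(B) uranasharorwag is wrong: it has the affixes in the wrong order.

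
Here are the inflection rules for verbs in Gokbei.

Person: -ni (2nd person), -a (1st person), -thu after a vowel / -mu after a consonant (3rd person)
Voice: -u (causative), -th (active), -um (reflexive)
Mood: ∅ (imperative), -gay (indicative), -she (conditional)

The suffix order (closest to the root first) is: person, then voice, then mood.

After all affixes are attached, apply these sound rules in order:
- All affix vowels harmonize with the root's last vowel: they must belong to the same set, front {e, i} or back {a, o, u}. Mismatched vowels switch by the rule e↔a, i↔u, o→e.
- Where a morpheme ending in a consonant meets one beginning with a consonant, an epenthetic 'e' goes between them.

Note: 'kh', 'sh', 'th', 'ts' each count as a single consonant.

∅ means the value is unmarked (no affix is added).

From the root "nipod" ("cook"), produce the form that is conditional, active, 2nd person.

Attach person 2nd person -ni → nipodni.
Attach voice active -th → nipodnith.
Attach mood conditional -she → nipodnithshe.
Apply vowel harmony: nipodnithshe → nipodnuthsha.
Apply epenthesis: nipodnuthsha → nipodenuthesha.

nipodenuthesha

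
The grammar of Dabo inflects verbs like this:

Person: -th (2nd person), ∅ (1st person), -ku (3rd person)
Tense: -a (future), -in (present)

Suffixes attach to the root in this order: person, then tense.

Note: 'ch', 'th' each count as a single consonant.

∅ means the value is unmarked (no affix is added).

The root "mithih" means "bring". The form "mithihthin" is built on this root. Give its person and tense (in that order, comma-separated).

2nd person, present

Segment: mithih-th-in.
person: -th → 2nd person.
tense: -in → present.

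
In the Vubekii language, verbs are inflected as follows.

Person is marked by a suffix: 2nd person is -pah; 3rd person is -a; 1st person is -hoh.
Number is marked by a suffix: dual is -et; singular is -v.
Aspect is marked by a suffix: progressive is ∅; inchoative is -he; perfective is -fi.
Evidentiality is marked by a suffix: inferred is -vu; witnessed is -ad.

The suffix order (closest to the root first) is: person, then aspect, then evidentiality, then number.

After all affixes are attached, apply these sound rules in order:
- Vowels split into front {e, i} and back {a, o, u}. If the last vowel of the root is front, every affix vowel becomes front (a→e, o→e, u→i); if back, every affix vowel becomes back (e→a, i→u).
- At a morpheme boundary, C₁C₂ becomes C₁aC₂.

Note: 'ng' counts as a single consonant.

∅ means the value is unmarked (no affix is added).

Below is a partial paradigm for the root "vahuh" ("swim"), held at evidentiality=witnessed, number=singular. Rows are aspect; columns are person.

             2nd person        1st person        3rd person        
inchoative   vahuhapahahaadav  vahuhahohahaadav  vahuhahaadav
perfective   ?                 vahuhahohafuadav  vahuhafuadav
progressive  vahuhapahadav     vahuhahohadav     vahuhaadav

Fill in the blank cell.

vahuhapahafuadav

Attach person 2nd person -pah → vahuhpah.
Attach aspect perfective -fi → vahuhpahfi.
Attach evidentiality witnessed -ad → vahuhpahfiad.
Attach number singular -v → vahuhpahfiadv.
Apply vowel harmony: vahuhpahfiadv → vahuhpahfuadv.
Apply epenthesis: vahuhpahfuadv → vahuhapahafuadav.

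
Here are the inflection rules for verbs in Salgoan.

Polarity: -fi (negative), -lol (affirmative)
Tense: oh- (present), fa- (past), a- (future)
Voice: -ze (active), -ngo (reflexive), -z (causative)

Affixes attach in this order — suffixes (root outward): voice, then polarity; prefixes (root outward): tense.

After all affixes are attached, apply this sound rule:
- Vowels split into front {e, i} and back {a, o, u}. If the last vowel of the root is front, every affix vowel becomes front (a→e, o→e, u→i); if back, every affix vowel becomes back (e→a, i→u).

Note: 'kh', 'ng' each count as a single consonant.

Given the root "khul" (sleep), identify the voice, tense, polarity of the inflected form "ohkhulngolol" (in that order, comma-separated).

Segment: oh-khul-ngo-lol.
voice: -ngo → reflexive.
tense: oh- → present.
polarity: -lol → affirmative.

reflexive, present, affirmative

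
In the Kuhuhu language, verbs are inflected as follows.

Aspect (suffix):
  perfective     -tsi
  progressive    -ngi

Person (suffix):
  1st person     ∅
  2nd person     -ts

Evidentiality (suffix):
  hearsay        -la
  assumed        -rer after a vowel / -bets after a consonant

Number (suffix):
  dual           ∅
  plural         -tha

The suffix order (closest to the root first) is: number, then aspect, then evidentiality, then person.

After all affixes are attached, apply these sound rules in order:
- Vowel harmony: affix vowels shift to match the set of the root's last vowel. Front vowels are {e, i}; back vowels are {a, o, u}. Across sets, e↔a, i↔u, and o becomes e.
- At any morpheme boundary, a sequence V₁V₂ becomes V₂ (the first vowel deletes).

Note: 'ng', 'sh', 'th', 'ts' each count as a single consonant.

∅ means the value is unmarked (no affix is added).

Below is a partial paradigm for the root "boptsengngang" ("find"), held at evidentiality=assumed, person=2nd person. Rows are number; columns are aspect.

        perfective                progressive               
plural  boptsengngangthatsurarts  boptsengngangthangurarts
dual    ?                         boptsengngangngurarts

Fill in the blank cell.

number = dual: zero marking, form stays boptsengngang.
Attach aspect perfective -tsi → boptsengngangtsi.
Attach evidentiality assumed -rer (after vowel 'i') → boptsengngangtsirer.
Attach person 2nd person -ts → boptsengngangtsirerts.
Apply vowel harmony: boptsengngangtsirerts → boptsengngangtsurarts.
Vowel deletion: no change.

boptsengngangtsurarts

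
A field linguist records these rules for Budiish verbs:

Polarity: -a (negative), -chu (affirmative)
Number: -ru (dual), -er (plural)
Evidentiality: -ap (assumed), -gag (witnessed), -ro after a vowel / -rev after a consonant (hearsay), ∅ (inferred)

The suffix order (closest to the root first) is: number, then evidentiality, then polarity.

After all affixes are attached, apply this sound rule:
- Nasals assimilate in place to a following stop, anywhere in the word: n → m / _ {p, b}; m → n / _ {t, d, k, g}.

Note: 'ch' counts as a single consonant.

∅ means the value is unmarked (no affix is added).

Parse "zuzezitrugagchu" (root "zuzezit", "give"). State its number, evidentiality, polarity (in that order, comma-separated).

dual, witnessed, affirmative

Segment: zuzezit-ru-gag-chu.
number: -ru → dual.
evidentiality: -gag → witnessed.
polarity: -chu → affirmative.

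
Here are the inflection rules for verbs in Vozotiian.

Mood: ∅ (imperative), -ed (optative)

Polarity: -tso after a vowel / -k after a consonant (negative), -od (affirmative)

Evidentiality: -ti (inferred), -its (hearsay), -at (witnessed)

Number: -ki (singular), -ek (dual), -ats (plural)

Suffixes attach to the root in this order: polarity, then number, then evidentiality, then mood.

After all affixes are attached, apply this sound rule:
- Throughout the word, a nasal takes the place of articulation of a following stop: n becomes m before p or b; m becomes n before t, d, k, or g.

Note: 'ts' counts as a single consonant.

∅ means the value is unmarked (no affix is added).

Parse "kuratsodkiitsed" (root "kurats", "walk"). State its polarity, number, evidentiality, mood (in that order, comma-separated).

Segment: kurats-od-ki-its-ed.
polarity: -od → affirmative.
number: -ki → singular.
evidentiality: -its → hearsay.
mood: -ed → optative.

affirmative, singular, hearsay, optative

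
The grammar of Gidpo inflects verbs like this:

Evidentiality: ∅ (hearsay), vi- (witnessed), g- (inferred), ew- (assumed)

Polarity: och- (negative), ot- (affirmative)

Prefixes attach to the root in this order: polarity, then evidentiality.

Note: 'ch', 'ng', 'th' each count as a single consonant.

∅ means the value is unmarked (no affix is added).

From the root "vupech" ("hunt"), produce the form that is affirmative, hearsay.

otvupech

Attach polarity affirmative ot- → otvupech.
evidentiality = hearsay: zero marking, form stays otvupech.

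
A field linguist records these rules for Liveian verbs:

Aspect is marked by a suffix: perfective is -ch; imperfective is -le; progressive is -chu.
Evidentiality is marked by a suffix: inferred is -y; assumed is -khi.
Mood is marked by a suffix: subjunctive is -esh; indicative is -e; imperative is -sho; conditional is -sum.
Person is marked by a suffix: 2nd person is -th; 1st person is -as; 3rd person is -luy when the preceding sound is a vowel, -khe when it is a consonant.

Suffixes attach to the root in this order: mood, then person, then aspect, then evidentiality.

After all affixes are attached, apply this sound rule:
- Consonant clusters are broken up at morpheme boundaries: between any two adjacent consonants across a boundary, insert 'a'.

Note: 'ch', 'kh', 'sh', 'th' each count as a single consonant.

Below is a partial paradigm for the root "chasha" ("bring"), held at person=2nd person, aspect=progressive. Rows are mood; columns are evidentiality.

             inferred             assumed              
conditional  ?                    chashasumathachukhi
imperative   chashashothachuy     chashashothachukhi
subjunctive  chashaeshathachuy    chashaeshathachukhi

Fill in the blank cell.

Attach mood conditional -sum → chashasum.
Attach person 2nd person -th → chashasumth.
Attach aspect progressive -chu → chashasumthchu.
Attach evidentiality inferred -y → chashasumthchuy.
Apply epenthesis: chashasumthchuy → chashasumathachuy.

chashasumathachuy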